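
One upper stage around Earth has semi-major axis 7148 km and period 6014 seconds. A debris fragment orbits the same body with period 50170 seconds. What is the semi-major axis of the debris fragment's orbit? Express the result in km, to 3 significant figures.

a₂ ≈ 29400 km

Kepler's third law: a³ ∝ T², so a₂ = a₁ (T₂/T₁)^(2/3).
T₂/T₁ = 8.342, (T₂/T₁)^(2/3) = 4.113.
a₂ = 7148 × 4.113 = 29400 km.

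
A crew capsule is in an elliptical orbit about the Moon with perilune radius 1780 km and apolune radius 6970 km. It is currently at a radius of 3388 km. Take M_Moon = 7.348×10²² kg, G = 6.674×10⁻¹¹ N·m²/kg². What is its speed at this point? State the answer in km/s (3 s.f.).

v ≈ 1.33 km/s

μ = GM = 6.674×10⁻¹¹ × 7.348×10²² = 4.904×10¹² m³/s².
Semi-major axis a = (r_p + r_a)/2 = 4375.0 km = 4.375×10⁶ m.
Vis-viva: v² = μ(2/r − 1/a) = 4.904×10¹² × (5.903×10⁻⁷ − 2.286×10⁻⁷) = 1.774×10⁶ m²/s².
v = 1332 m/s = 1.332 km/s.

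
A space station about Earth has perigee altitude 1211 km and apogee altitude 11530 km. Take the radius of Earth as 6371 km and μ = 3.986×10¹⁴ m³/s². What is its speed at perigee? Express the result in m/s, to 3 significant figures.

v ≈ 8590 m/s

r_p = 6371 + 1211 = 7582.0 km = 7.5820×10⁶ m.
r_a = 6371 + 11530 = 17901 km = 1.7901×10⁷ m.
Semi-major axis a = (r_p + r_a)/2 = 12742 km = 1.274×10⁷ m.
Vis-viva: v² = μ(2/r − 1/a) = 3.986×10¹⁴ × (2.638×10⁻⁷ − 7.848×10⁻⁸) = 7.386×10⁷ m²/s².
v = 8594 m/s.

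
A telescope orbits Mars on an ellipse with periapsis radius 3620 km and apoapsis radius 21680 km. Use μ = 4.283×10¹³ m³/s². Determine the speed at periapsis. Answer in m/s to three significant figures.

v ≈ 4500 m/s

Semi-major axis a = (r_p + r_a)/2 = 12650 km = 1.265×10⁷ m.
Vis-viva: v² = μ(2/r − 1/a) = 4.283×10¹³ × (5.525×10⁻⁷ − 7.905×10⁻⁸) = 2.028×10⁷ m²/s².
v = 4503 m/s.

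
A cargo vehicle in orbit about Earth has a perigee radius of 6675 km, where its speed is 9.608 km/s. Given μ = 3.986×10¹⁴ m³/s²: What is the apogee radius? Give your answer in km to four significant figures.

r_p = 6.675×10⁶ m.
Specific energy ε = v²/2 − μ/r = -1.356×10⁷ J/kg, so a = −μ/(2ε) = 1.470×10⁷ m.
The apsides satisfy r_p + r_a = 2a, so the apogee radius is 2a − r_p = 2.272×10⁷ m = 22723 km.

apogee radius ≈ 22720 km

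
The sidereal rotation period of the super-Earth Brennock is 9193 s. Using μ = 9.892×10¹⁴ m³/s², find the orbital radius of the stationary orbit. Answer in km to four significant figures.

A synchronous orbit has period T, so by Kepler's third law a = (μT²/4π²)^(1/3).
μT²/4π² = 9.892×10¹⁴ × (9.193×10³)² / 39.48 = 2.118×10²¹ m³.
a = 1.284×10⁷ m = 12841 km.

r_sync ≈ 12840 km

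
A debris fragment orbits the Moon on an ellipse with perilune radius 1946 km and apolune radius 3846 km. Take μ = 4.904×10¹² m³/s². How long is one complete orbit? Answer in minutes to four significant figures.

T ≈ 233.1 minutes

Semi-major axis a = (r_p + r_a)/2 = (1946.0 + 3846.0)/2 = 2896.0 km = 2.896×10⁶ m.
By Kepler's third law T = 2π√(a³/μ) = 2π × 2.225×10³ = 1.398×10⁴ s.
= 233.1 minutes.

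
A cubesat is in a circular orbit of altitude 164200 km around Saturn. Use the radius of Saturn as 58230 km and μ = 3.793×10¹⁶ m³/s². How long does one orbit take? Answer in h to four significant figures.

T ≈ 29.73 h

r = 58230 + 164200 = 222430 km = 2.2243×10⁸ m.
Kepler's third law: T = 2π√(r³/μ) = 2π√((2.224×10⁸)³ / 3.793×10¹⁶).
r³/μ = 2.901×10⁸ s², so T = 2π × 1.703×10⁴ = 1.070×10⁵ s.
Converting: 1.070×10⁵ s ÷ 3600 = 29.73 h.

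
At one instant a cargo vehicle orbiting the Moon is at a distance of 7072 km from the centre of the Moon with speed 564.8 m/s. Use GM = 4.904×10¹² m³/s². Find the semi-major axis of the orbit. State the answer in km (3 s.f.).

a ≈ 4590 km

r = 7.072×10⁶ m.
Vis-viva rearranged: 1/a = 2/r − v²/μ = 2.828×10⁻⁷ − 6.505×10⁻⁸ = 2.178×10⁻⁷ m⁻¹.
a = 4.592×10⁶ m = 4592.3 km.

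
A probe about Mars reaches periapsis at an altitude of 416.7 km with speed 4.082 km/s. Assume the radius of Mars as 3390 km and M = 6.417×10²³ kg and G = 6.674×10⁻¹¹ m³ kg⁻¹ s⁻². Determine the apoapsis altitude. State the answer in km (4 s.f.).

apoapsis altitude ≈ 7475 km

μ = GM = 6.674×10⁻¹¹ × 6.417×10²³ = 4.283×10¹³ m³/s².
r_p = 3390 + 416.7 = 3806.7 km = 3.807×10⁶ m.
Specific energy ε = v²/2 − μ/r = -2.919×10⁶ J/kg, so a = −μ/(2ε) = 7.336×10⁶ m.
The apsides satisfy r_p + r_a = 2a, so the apoapsis radius is 2a − r_p = 1.086×10⁷ m = 10865 km.
Apoapsis altitude = 10865 − 3390 = 7474.7 km.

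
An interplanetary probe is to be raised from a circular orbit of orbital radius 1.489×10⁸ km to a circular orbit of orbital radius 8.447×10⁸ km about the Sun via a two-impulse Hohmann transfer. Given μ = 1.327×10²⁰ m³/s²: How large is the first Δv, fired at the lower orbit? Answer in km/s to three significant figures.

r₁ = 1.489×10⁸ km = 1.489×10¹¹ m.
r₂ = 8.447×10⁸ km = 8.447×10¹¹ m.
Transfer ellipse a_t = (r₁ + r₂)/2 = 4.968×10¹¹ m.
At r₁: circular v_c1 = √(μ/r₁) = 29850 m/s; transfer-perihelion v_p = √[μ(2/r₁ − 1/a_t)] = 38930 m/s.
Δv₁ = v_p − v_c1 = 9074 m/s.
= 9.074 km/s.

Δv ≈ 9.07 km/s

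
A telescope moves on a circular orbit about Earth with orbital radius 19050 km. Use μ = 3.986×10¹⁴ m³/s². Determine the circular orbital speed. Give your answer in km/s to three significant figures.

v ≈ 4.57 km/s

r = 19050 km = 1.905×10⁷ m.
For a circular orbit v = √(μ/r) = √(3.986×10¹⁴ / 1.905×10⁷) = √(2.092×10⁷) = 4574 m/s.
That is 4.574 km/s.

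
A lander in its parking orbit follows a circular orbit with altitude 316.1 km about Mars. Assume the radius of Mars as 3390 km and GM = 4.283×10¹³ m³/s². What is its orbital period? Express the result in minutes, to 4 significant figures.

r = 3390 + 316.1 = 3706.1 km = 3.7061×10⁶ m.
Kepler's third law: T = 2π√(r³/μ) = 2π√((3.706×10⁶)³ / 4.283×10¹³).
r³/μ = 1.189×10⁶ s², so T = 2π × 1.090×10³ = 6.850×10³ s.
Converting: 6.850×10³ s ÷ 60.00 = 114.2 minutes.

T ≈ 114.2 minutes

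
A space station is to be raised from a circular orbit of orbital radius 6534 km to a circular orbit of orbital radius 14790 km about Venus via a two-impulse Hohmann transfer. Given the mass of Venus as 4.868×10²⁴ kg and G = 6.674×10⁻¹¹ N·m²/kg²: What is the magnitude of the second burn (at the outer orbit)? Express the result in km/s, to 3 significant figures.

μ = GM = 6.674×10⁻¹¹ × 4.868×10²⁴ = 3.249×10¹⁴ m³/s².
r₁ = 6534 km = 6.534×10⁶ m.
r₂ = 14790 km = 1.479×10⁷ m.
Transfer ellipse a_t = (r₁ + r₂)/2 = 1.066×10⁷ m.
At r₁: circular v_c1 = √(μ/r₁) = 7051 m/s; transfer-periapsis v_p = √[μ(2/r₁ − 1/a_t)] = 8305 m/s.
At r₂: circular v_c2 = √(μ/r₂) = 4687 m/s; transfer-apoapsis v_a = √[μ(2/r₂ − 1/a_t)] = 3669 m/s.
Δv₂ = v_c2 − v_a = 1018 m/s.
= 1.018 km/s.

Δv ≈ 1.02 km/s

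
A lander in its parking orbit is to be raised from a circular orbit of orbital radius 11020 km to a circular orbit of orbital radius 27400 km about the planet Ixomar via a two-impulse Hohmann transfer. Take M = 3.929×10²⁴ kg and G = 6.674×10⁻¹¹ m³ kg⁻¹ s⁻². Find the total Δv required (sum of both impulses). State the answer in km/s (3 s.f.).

Δv_total ≈ 1.70 km/s

μ = GM = 6.674×10⁻¹¹ × 3.929×10²⁴ = 2.622×10¹⁴ m³/s².
r₁ = 11020 km = 1.102×10⁷ m.
r₂ = 27400 km = 2.740×10⁷ m.
Transfer ellipse a_t = (r₁ + r₂)/2 = 1.921×10⁷ m.
At r₁: circular v_c1 = √(μ/r₁) = 4878 m/s; transfer-periapsis v_p = √[μ(2/r₁ − 1/a_t)] = 5826 m/s.
Δv₁ = v_p − v_c1 = 947.8 m/s.
At r₂: circular v_c2 = √(μ/r₂) = 3094 m/s; transfer-apoapsis v_a = √[μ(2/r₂ − 1/a_t)] = 2343 m/s.
Δv₂ = v_c2 − v_a = 750.5 m/s.
Total Δv = Δv₁ + Δv₂ = 1698 m/s = 1.698 km/s.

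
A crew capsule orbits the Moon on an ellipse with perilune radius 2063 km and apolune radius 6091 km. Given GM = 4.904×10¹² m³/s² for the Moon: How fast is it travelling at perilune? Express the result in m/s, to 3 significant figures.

Semi-major axis a = (r_p + r_a)/2 = 4077.0 km = 4.077×10⁶ m.
Vis-viva: v² = μ(2/r − 1/a) = 4.904×10¹² × (9.695×10⁻⁷ − 2.453×10⁻⁷) = 3.551×10⁶ m²/s².
v = 1885 m/s.

v ≈ 1880 m/s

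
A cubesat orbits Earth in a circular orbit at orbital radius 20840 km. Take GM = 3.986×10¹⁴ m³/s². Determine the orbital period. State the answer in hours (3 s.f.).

r = 20840 km = 2.084×10⁷ m.
Kepler's third law: T = 2π√(r³/μ) = 2π√((2.084×10⁷)³ / 3.986×10¹⁴).
r³/μ = 2.271×10⁷ s², so T = 2π × 4.765×10³ = 2.994×10⁴ s.
Converting: 2.994×10⁴ s ÷ 3600 = 8.317 hours.

T ≈ 8.32 hours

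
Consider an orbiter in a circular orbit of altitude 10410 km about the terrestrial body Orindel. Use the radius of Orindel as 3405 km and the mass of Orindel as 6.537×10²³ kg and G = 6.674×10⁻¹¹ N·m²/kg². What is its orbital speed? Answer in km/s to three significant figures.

v ≈ 1.78 km/s

μ = GM = 6.674×10⁻¹¹ × 6.537×10²³ = 4.363×10¹³ m³/s².
r = 3405 + 10410 = 13815 km = 1.3815×10⁷ m.
For a circular orbit v = √(μ/r) = √(4.363×10¹³ / 1.382×10⁷) = √(3.158×10⁶) = 1777 m/s.
That is 1.777 km/s.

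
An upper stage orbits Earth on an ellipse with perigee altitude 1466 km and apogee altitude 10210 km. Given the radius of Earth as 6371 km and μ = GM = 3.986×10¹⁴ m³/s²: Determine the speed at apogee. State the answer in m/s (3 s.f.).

v ≈ 3930 m/s

r_p = 6371 + 1466 = 7837.0 km = 7.8370×10⁶ m.
r_a = 6371 + 10210 = 16581 km = 1.6581×10⁷ m.
Semi-major axis a = (r_p + r_a)/2 = 12209 km = 1.221×10⁷ m.
Vis-viva: v² = μ(2/r − 1/a) = 3.986×10¹⁴ × (1.206×10⁻⁷ − 8.191×10⁻⁸) = 1.543×10⁷ m²/s².
v = 3928 m/s.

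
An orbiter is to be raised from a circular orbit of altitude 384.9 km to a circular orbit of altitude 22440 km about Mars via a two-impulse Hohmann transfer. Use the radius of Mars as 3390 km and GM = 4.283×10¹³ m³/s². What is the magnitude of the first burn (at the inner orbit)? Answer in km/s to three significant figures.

Δv ≈ 1.08 km/s

r₁ = 3390 + 384.9 = 3774.9 km = 3.7749×10⁶ m.
r₂ = 3390 + 22440 = 25830 km = 2.5830×10⁷ m.
Transfer ellipse a_t = (r₁ + r₂)/2 = 1.480×10⁷ m.
At r₁: circular v_c1 = √(μ/r₁) = 3368 m/s; transfer-periapsis v_p = √[μ(2/r₁ − 1/a_t)] = 4450 m/s.
Δv₁ = v_p − v_c1 = 1081 m/s.
= 1.081 km/s.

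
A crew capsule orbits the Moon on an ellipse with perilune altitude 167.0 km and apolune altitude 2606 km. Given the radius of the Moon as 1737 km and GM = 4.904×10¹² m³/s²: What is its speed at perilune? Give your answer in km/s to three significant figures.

v ≈ 1.89 km/s

r_p = 1737 + 167.0 = 1904.0 km = 1.9040×10⁶ m.
r_a = 1737 + 2606 = 4343.0 km = 4.3430×10⁶ m.
Semi-major axis a = (r_p + r_a)/2 = 3123.5 km = 3.124×10⁶ m.
Vis-viva: v² = μ(2/r − 1/a) = 4.904×10¹² × (1.050×10⁻⁶ − 3.202×10⁻⁷) = 3.581×10⁶ m²/s².
v = 1892 m/s = 1.892 km/s.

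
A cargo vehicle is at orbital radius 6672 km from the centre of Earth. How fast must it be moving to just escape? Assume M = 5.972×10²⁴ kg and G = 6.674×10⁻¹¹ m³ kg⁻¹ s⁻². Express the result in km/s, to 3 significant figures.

v_esc ≈ 10.9 km/s

μ = GM = 6.674×10⁻¹¹ × 5.972×10²⁴ = 3.986×10¹⁴ m³/s².
r = 6672 km = 6.672×10⁶ m.
Escape speed v_esc = √(2μ/r) = √(2 × 3.986×10¹⁴ / 6.672×10⁶) = √(1.195×10⁸) = 10930 m/s.
= 10.93 km/s.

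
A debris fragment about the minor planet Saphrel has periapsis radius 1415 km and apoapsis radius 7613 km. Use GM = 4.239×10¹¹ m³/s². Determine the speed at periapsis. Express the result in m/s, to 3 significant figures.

v ≈ 711 m/s

Semi-major axis a = (r_p + r_a)/2 = 4514.0 km = 4.514×10⁶ m.
Vis-viva: v² = μ(2/r − 1/a) = 4.239×10¹¹ × (1.413×10⁻⁶ − 2.215×10⁻⁷) = 5.052×10⁵ m²/s².
v = 710.8 m/s.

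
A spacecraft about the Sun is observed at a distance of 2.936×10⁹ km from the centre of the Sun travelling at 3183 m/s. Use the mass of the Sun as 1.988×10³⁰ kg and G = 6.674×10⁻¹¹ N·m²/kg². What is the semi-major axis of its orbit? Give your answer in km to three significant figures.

μ = GM = 6.674×10⁻¹¹ × 1.988×10³⁰ = 1.327×10²⁰ m³/s².
r = 2.936×10¹² m.
Specific orbital energy ε = v²/2 − μ/r = (3183)²/2 − 1.327×10²⁰/2.936×10¹² = -4.012×10⁷ J/kg.
Since ε = −μ/(2a), a = −μ/(2ε) = 1.653×10¹² m = 1.6533×10⁹ km.

a ≈ 1.65×10⁹ km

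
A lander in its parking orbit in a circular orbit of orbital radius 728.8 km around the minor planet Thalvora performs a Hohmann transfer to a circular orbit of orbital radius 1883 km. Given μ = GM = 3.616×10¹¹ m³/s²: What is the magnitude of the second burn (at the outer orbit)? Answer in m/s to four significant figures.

Δv ≈ 110.8 m/s

r₁ = 728.8 km = 7.288×10⁵ m.
r₂ = 1883 km = 1.883×10⁶ m.
Transfer ellipse a_t = (r₁ + r₂)/2 = 1.306×10⁶ m.
At r₁: circular v_c1 = √(μ/r₁) = 704.4 m/s; transfer-periapsis v_p = √[μ(2/r₁ − 1/a_t)] = 845.8 m/s.
At r₂: circular v_c2 = √(μ/r₂) = 438.2 m/s; transfer-apoapsis v_a = √[μ(2/r₂ − 1/a_t)] = 327.4 m/s.
Δv₂ = v_c2 − v_a = 110.8 m/s.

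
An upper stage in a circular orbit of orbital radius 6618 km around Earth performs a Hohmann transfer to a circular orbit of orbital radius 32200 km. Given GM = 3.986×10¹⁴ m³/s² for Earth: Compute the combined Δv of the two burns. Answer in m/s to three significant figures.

r₁ = 6618 km = 6.618×10⁶ m.
r₂ = 32200 km = 3.220×10⁷ m.
Transfer ellipse a_t = (r₁ + r₂)/2 = 1.941×10⁷ m.
At r₁: circular v_c1 = √(μ/r₁) = 7761 m/s; transfer-perigee v_p = √[μ(2/r₁ − 1/a_t)] = 9996 m/s.
Δv₁ = v_p − v_c1 = 2235 m/s.
At r₂: circular v_c2 = √(μ/r₂) = 3518 m/s; transfer-apogee v_a = √[μ(2/r₂ − 1/a_t)] = 2054 m/s.
Δv₂ = v_c2 − v_a = 1464 m/s.
Total Δv = Δv₁ + Δv₂ = 3699 m/s.

Δv_total ≈ 3700 m/s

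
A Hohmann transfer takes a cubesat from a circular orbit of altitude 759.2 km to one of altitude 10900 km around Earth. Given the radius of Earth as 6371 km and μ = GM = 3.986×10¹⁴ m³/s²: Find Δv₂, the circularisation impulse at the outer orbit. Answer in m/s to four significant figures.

Δv ≈ 1132 m/s

r₁ = 6371 + 759.2 = 7130.2 km = 7.1302×10⁶ m.
r₂ = 6371 + 10900 = 17271 km = 1.7271×10⁷ m.
Transfer ellipse a_t = (r₁ + r₂)/2 = 1.220×10⁷ m.
At r₁: circular v_c1 = √(μ/r₁) = 7477 m/s; transfer-perigee v_p = √[μ(2/r₁ − 1/a_t)] = 8896 m/s.
At r₂: circular v_c2 = √(μ/r₂) = 4804 m/s; transfer-apogee v_a = √[μ(2/r₂ − 1/a_t)] = 3673 m/s.
Δv₂ = v_c2 − v_a = 1132 m/s.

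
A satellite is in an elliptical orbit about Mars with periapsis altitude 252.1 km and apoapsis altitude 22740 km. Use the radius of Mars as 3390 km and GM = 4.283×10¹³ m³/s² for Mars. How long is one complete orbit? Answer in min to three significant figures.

T ≈ 919 min

r_p = 3390 + 252.1 = 3642.1 km = 3.6421×10⁶ m.
r_a = 3390 + 22740 = 26130 km = 2.6130×10⁷ m.
Semi-major axis a = (r_p + r_a)/2 = (3642.1 + 26130)/2 = 14886 km = 1.489×10⁷ m.
By Kepler's third law T = 2π√(a³/μ) = 2π × 8.776×10³ = 5.514×10⁴ s.
= 919.0 min.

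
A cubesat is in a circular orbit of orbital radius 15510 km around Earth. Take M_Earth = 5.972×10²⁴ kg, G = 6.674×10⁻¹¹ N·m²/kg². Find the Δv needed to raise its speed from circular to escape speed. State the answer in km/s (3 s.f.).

Δv ≈ 2.10 km/s

μ = GM = 6.674×10⁻¹¹ × 5.972×10²⁴ = 3.986×10¹⁴ m³/s².
r = 15510 km = 1.551×10⁷ m.
Circular speed v_c = √(μ/r) = 5069 m/s.
Escape speed v_esc = √(2μ/r) = √2 × v_c = 7169 m/s.
Δv = v_esc − v_c = 2100 m/s = 2.100 km/s.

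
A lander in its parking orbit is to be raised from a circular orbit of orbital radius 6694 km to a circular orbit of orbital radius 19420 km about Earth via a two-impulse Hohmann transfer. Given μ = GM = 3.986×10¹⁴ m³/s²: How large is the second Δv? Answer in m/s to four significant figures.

Δv ≈ 1287 m/s

r₁ = 6694 km = 6.694×10⁶ m.
r₂ = 19420 km = 1.942×10⁷ m.
Transfer ellipse a_t = (r₁ + r₂)/2 = 1.306×10⁷ m.
At r₁: circular v_c1 = √(μ/r₁) = 7717 m/s; transfer-perigee v_p = √[μ(2/r₁ − 1/a_t)] = 9411 m/s.
At r₂: circular v_c2 = √(μ/r₂) = 4530 m/s; transfer-apogee v_a = √[μ(2/r₂ − 1/a_t)] = 3244 m/s.
Δv₂ = v_c2 − v_a = 1287 m/s.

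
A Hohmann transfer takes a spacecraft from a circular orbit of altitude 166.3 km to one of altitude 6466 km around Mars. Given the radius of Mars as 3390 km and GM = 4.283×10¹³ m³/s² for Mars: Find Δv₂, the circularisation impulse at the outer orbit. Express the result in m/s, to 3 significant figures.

r₁ = 3390 + 166.3 = 3556.3 km = 3.5563×10⁶ m.
r₂ = 3390 + 6466 = 9856.0 km = 9.8560×10⁶ m.
Transfer ellipse a_t = (r₁ + r₂)/2 = 6.706×10⁶ m.
At r₁: circular v_c1 = √(μ/r₁) = 3470 m/s; transfer-periapsis v_p = √[μ(2/r₁ − 1/a_t)] = 4207 m/s.
At r₂: circular v_c2 = √(μ/r₂) = 2085 m/s; transfer-apoapsis v_a = √[μ(2/r₂ − 1/a_t)] = 1518 m/s.
Δv₂ = v_c2 − v_a = 566.6 m/s.

Δv ≈ 567 m/s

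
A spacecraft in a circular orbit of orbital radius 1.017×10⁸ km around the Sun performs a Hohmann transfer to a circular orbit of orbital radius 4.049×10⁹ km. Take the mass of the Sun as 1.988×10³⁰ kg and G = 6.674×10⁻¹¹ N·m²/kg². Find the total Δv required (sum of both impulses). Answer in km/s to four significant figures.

μ = GM = 6.674×10⁻¹¹ × 1.988×10³⁰ = 1.327×10²⁰ m³/s².
r₁ = 1.017×10⁸ km = 1.017×10¹¹ m.
r₂ = 4.049×10⁹ km = 4.049×10¹² m.
Transfer ellipse a_t = (r₁ + r₂)/2 = 2.075×10¹² m.
At r₁: circular v_c1 = √(μ/r₁) = 36120 m/s; transfer-perihelion v_p = √[μ(2/r₁ − 1/a_t)] = 50450 m/s.
Δv₁ = v_p − v_c1 = 14330 m/s.
At r₂: circular v_c2 = √(μ/r₂) = 5724 m/s; transfer-aphelion v_a = √[μ(2/r₂ − 1/a_t)] = 1267 m/s.
Δv₂ = v_c2 − v_a = 4457 m/s.
Total Δv = Δv₁ + Δv₂ = 18790 m/s = 18.79 km/s.

Δv_total ≈ 18.79 km/s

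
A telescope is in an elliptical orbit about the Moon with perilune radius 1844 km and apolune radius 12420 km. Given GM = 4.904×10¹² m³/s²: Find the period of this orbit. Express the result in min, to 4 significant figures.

Semi-major axis a = (r_p + r_a)/2 = (1844.0 + 12420)/2 = 7132.0 km = 7.132×10⁶ m.
By Kepler's third law T = 2π√(a³/μ) = 2π × 8.601×10³ = 5.404×10⁴ s.
= 900.7 min.

T ≈ 900.7 min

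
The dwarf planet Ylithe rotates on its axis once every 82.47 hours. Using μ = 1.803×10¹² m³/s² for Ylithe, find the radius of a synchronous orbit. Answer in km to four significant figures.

T = 82.47 hours = 2.969×10⁵ s.
A synchronous orbit has period T, so by Kepler's third law a = (μT²/4π²)^(1/3).
μT²/4π² = 1.803×10¹² × (2.969×10⁵)² / 39.48 = 4.026×10²¹ m³.
a = 1.591×10⁷ m = 15908 km.

r_sync ≈ 15910 km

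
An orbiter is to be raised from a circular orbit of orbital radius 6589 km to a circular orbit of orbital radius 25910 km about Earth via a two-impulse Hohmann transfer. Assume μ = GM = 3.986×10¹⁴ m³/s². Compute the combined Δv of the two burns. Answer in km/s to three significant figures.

r₁ = 6589 km = 6.589×10⁶ m.
r₂ = 25910 km = 2.591×10⁷ m.
Transfer ellipse a_t = (r₁ + r₂)/2 = 1.625×10⁷ m.
At r₁: circular v_c1 = √(μ/r₁) = 7778 m/s; transfer-perigee v_p = √[μ(2/r₁ − 1/a_t)] = 9821 m/s.
Δv₁ = v_p − v_c1 = 2044 m/s.
At r₂: circular v_c2 = √(μ/r₂) = 3922 m/s; transfer-apogee v_a = √[μ(2/r₂ − 1/a_t)] = 2498 m/s.
Δv₂ = v_c2 − v_a = 1425 m/s.
Total Δv = Δv₁ + Δv₂ = 3468 m/s = 3.468 km/s.

Δv_total ≈ 3.47 km/s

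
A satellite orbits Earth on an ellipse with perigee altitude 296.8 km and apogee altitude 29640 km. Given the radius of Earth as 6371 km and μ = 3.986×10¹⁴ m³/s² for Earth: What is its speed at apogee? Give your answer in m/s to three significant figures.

r_p = 6371 + 296.8 = 6667.8 km = 6.6678×10⁶ m.
r_a = 6371 + 29640 = 36011 km = 3.6011×10⁷ m.
Semi-major axis a = (r_p + r_a)/2 = 21339 km = 2.134×10⁷ m.
Vis-viva: v² = μ(2/r − 1/a) = 3.986×10¹⁴ × (5.554×10⁻⁸ − 4.686×10⁻⁸) = 3.459×10⁶ m²/s².
v = 1860 m/s.

v ≈ 1860 m/s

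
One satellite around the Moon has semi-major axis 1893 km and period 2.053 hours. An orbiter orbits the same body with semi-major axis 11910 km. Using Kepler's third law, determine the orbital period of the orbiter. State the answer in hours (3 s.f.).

Kepler's third law: T² ∝ a³, so T₂ = T₁ (a₂/a₁)^(3/2).
a₂/a₁ = 6.292, (a₂/a₁)^(3/2) = 15.78.
T₂ = 2.053 × 15.78 = 32.40 hours.

T₂ ≈ 32.4 hours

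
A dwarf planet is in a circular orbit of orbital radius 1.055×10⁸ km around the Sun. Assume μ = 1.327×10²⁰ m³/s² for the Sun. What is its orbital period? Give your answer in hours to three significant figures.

r = 1.055×10⁸ km = 1.055×10¹¹ m.
Kepler's third law: T = 2π√(r³/μ) = 2π√((1.055×10¹¹)³ / 1.327×10²⁰).
r³/μ = 8.849×10¹² s², so T = 2π × 2.975×10⁶ = 1.869×10⁷ s.
Converting: 1.869×10⁷ s ÷ 3600 = 5192 hours.

T ≈ 5190 hours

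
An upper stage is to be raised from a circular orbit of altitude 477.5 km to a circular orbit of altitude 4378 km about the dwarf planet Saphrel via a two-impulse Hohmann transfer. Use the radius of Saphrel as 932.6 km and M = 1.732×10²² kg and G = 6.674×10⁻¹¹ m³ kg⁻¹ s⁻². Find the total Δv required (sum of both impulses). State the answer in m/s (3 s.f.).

μ = GM = 6.674×10⁻¹¹ × 1.732×10²² = 1.156×10¹² m³/s².
r₁ = 932.6 + 477.5 = 1410.1 km = 1.4101×10⁶ m.
r₂ = 932.6 + 4378 = 5310.6 km = 5.3106×10⁶ m.
Transfer ellipse a_t = (r₁ + r₂)/2 = 3.360×10⁶ m.
At r₁: circular v_c1 = √(μ/r₁) = 905.4 m/s; transfer-periapsis v_p = √[μ(2/r₁ − 1/a_t)] = 1138 m/s.
Δv₁ = v_p − v_c1 = 232.8 m/s.
At r₂: circular v_c2 = √(μ/r₂) = 466.5 m/s; transfer-apoapsis v_a = √[μ(2/r₂ − 1/a_t)] = 302.2 m/s.
Δv₂ = v_c2 − v_a = 164.3 m/s.
Total Δv = Δv₁ + Δv₂ = 397.1 m/s.

Δv_total ≈ 397 m/s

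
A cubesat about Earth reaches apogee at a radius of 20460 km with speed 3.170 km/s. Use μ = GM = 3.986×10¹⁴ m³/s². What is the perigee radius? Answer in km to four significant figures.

perigee radius ≈ 7111 km

r_a = 2.046×10⁷ m.
Specific energy ε = v²/2 − μ/r = -1.446×10⁷ J/kg, so a = −μ/(2ε) = 1.379×10⁷ m.
The apsides satisfy r_p + r_a = 2a, so the perigee radius is 2a − r_a = 7.111×10⁶ m = 7110.5 km.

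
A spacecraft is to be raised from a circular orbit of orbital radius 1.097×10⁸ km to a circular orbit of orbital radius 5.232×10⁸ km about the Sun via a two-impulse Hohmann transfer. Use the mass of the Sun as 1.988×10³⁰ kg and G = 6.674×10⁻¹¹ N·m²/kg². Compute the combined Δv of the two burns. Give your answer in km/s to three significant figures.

Δv_total ≈ 16.5 km/s

μ = GM = 6.674×10⁻¹¹ × 1.988×10³⁰ = 1.327×10²⁰ m³/s².
r₁ = 1.097×10⁸ km = 1.097×10¹¹ m.
r₂ = 5.232×10⁸ km = 5.232×10¹¹ m.
Transfer ellipse a_t = (r₁ + r₂)/2 = 3.164×10¹¹ m.
At r₁: circular v_c1 = √(μ/r₁) = 34780 m/s; transfer-perihelion v_p = √[μ(2/r₁ − 1/a_t)] = 44720 m/s.
Δv₁ = v_p − v_c1 = 9940 m/s.
At r₂: circular v_c2 = √(μ/r₂) = 15920 m/s; transfer-aphelion v_a = √[μ(2/r₂ − 1/a_t)] = 9376 m/s.
Δv₂ = v_c2 − v_a = 6549 m/s.
Total Δv = Δv₁ + Δv₂ = 16490 m/s = 16.49 km/s.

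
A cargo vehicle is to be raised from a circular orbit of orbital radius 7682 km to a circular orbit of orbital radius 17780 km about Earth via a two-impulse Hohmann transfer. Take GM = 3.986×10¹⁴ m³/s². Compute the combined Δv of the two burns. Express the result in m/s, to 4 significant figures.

Δv_total ≈ 2366 m/s

r₁ = 7682 km = 7.682×10⁶ m.
r₂ = 17780 km = 1.778×10⁷ m.
Transfer ellipse a_t = (r₁ + r₂)/2 = 1.273×10⁷ m.
At r₁: circular v_c1 = √(μ/r₁) = 7203 m/s; transfer-perigee v_p = √[μ(2/r₁ − 1/a_t)] = 8513 m/s.
Δv₁ = v_p − v_c1 = 1309 m/s.
At r₂: circular v_c2 = √(μ/r₂) = 4735 m/s; transfer-apogee v_a = √[μ(2/r₂ − 1/a_t)] = 3678 m/s.
Δv₂ = v_c2 − v_a = 1057 m/s.
Total Δv = Δv₁ + Δv₂ = 2366 m/s.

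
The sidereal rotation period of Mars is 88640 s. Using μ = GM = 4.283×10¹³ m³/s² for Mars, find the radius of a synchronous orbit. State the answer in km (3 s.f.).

r_sync ≈ 20400 km

A synchronous orbit has period T, so by Kepler's third law a = (μT²/4π²)^(1/3).
μT²/4π² = 4.283×10¹³ × (8.864×10⁴)² / 39.48 = 8.524×10²¹ m³.
a = 2.043×10⁷ m = 20428 km.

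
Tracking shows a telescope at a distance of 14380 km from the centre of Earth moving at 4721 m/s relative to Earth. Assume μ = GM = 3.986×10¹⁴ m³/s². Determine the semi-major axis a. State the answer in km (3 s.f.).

r = 1.438×10⁷ m.
Specific orbital energy ε = v²/2 − μ/r = (4721)²/2 − 3.986×10¹⁴/1.438×10⁷ = -1.658×10⁷ J/kg.
Since ε = −μ/(2a), a = −μ/(2ε) = 1.202×10⁷ m = 12024 km.

a ≈ 12000 km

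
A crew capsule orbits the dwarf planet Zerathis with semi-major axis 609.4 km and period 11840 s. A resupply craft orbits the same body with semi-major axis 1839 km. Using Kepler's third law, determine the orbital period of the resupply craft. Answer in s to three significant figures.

Kepler's third law: T² ∝ a³, so T₂ = T₁ (a₂/a₁)^(3/2).
a₂/a₁ = 3.018, (a₂/a₁)^(3/2) = 5.242.
T₂ = 11840 × 5.242 = 62070 s.

T₂ ≈ 62100 s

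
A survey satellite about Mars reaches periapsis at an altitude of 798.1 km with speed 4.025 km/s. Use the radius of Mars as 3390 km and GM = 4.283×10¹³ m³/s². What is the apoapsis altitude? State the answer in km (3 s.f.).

apoapsis altitude ≈ 12600 km

r_p = 3390 + 798.1 = 4188.1 km = 4.188×10⁶ m.
Specific energy ε = v²/2 − μ/r = -2.126×10⁶ J/kg, so a = −μ/(2ε) = 1.007×10⁷ m.
The apsides satisfy r_p + r_a = 2a, so the apoapsis radius is 2a − r_p = 1.596×10⁷ m = 15955 km.
Apoapsis altitude = 15955 − 3390 = 12565 km.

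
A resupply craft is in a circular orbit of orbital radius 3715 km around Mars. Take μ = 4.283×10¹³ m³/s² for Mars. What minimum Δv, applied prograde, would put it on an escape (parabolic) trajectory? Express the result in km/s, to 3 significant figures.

Δv ≈ 1.41 km/s

r = 3715 km = 3.715×10⁶ m.
Circular speed v_c = √(μ/r) = 3395 m/s.
Escape speed v_esc = √(2μ/r) = √2 × v_c = 4802 m/s.
Δv = v_esc − v_c = 1406 m/s = 1.406 km/s.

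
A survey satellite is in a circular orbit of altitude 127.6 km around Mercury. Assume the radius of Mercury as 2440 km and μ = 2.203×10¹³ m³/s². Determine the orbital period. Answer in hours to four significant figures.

r = 2440 + 127.6 = 2567.6 km = 2.5676×10⁶ m.
Kepler's third law: T = 2π√(r³/μ) = 2π√((2.568×10⁶)³ / 2.203×10¹³).
r³/μ = 7.684×10⁵ s², so T = 2π × 8.766×10² = 5.508×10³ s.
Converting: 5.508×10³ s ÷ 3600 = 1.530 hours.

T ≈ 1.530 hours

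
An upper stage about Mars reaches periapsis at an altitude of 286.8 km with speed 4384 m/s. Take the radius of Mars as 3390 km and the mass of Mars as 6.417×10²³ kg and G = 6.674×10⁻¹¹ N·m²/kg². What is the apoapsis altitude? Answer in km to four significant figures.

apoapsis altitude ≈ 13950 km

μ = GM = 6.674×10⁻¹¹ × 6.417×10²³ = 4.283×10¹³ m³/s².
r_p = 3390 + 286.8 = 3676.8 km = 3.677×10⁶ m.
Specific energy ε = v²/2 − μ/r = -2.038×10⁶ J/kg, so a = −μ/(2ε) = 1.051×10⁷ m.
The apsides satisfy r_p + r_a = 2a, so the apoapsis radius is 2a − r_p = 1.734×10⁷ m = 17336 km.
Apoapsis altitude = 17336 − 3390 = 13946 km.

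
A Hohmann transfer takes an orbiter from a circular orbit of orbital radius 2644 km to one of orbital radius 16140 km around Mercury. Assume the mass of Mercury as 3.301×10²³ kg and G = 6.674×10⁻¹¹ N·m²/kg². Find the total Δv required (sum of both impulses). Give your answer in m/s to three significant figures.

Δv_total ≈ 1450 m/s

μ = GM = 6.674×10⁻¹¹ × 3.301×10²³ = 2.203×10¹³ m³/s².
r₁ = 2644 km = 2.644×10⁶ m.
r₂ = 16140 km = 1.614×10⁷ m.
Transfer ellipse a_t = (r₁ + r₂)/2 = 9.392×10⁶ m.
At r₁: circular v_c1 = √(μ/r₁) = 2887 m/s; transfer-periherm v_p = √[μ(2/r₁ − 1/a_t)] = 3784 m/s.
Δv₁ = v_p − v_c1 = 897.5 m/s.
At r₂: circular v_c2 = √(μ/r₂) = 1168 m/s; transfer-apoherm v_a = √[μ(2/r₂ − 1/a_t)] = 619.9 m/s.
Δv₂ = v_c2 − v_a = 548.4 m/s.
Total Δv = Δv₁ + Δv₂ = 1446 m/s.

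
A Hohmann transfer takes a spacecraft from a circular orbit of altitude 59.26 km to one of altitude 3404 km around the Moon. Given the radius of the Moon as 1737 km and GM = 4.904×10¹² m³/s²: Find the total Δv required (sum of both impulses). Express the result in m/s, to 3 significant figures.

r₁ = 1737 + 59.26 = 1796.3 km = 1.7963×10⁶ m.
r₂ = 1737 + 3404 = 5141.0 km = 5.1410×10⁶ m.
Transfer ellipse a_t = (r₁ + r₂)/2 = 3.469×10⁶ m.
At r₁: circular v_c1 = √(μ/r₁) = 1652 m/s; transfer-perilune v_p = √[μ(2/r₁ − 1/a_t)] = 2012 m/s.
Δv₁ = v_p − v_c1 = 359.3 m/s.
At r₂: circular v_c2 = √(μ/r₂) = 976.7 m/s; transfer-apolune v_a = √[μ(2/r₂ − 1/a_t)] = 702.8 m/s.
Δv₂ = v_c2 − v_a = 273.8 m/s.
Total Δv = Δv₁ + Δv₂ = 633.1 m/s.

Δv_total ≈ 633 m/s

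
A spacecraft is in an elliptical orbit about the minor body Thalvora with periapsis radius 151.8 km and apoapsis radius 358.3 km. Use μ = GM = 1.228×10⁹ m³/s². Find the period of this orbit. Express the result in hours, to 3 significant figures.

T ≈ 6.42 hours

Semi-major axis a = (r_p + r_a)/2 = (151.80 + 358.30)/2 = 255.05 km = 2.550×10⁵ m.
By Kepler's third law T = 2π√(a³/μ) = 2π × 3.676×10³ = 2.310×10⁴ s.
= 6.415 hours.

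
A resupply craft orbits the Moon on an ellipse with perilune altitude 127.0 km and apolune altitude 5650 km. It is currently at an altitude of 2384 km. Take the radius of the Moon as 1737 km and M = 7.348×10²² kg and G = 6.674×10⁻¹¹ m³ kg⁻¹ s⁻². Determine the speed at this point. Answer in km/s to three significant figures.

μ = GM = 6.674×10⁻¹¹ × 7.348×10²² = 4.904×10¹² m³/s².
r_p = 1737 + 127.0 = 1864.0 km = 1.8640×10⁶ m.
r_a = 1737 + 5650 = 7387.0 km = 7.3870×10⁶ m.
r = 1737 + 2384 = 4121.0 km = 4.121×10⁶ m.
Semi-major axis a = (r_p + r_a)/2 = 4625.5 km = 4.626×10⁶ m.
Vis-viva: v² = μ(2/r − 1/a) = 4.904×10¹² × (4.853×10⁻⁷ − 2.162×10⁻⁷) = 1.320×10⁶ m²/s².
v = 1149 m/s = 1.149 km/s.

v ≈ 1.15 km/s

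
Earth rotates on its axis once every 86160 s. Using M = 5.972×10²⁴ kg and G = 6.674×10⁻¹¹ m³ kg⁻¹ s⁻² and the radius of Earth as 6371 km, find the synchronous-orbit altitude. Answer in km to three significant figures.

h_sync ≈ 35800 km

μ = GM = 6.674×10⁻¹¹ × 5.972×10²⁴ = 3.986×10¹⁴ m³/s².
A synchronous orbit has period T, so by Kepler's third law a = (μT²/4π²)^(1/3).
μT²/4π² = 3.986×10¹⁴ × (8.616×10⁴)² / 39.48 = 7.495×10²² m³.
a = 4.216×10⁷ m = 42162 km.
Altitude h = a − R = 42162 − 6371 = 35791 km.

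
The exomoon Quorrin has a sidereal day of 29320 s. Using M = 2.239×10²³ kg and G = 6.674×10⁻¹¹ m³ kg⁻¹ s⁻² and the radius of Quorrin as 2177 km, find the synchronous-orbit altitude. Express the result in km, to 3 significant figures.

μ = GM = 6.674×10⁻¹¹ × 2.239×10²³ = 1.494×10¹³ m³/s².
A synchronous orbit has period T, so by Kepler's third law a = (μT²/4π²)^(1/3).
μT²/4π² = 1.494×10¹³ × (2.932×10⁴)² / 39.48 = 3.254×10²⁰ m³.
a = 6.878×10⁶ m = 6878.1 km.
Altitude h = a − R = 6878.1 − 2177 = 4701.1 km.

h_sync ≈ 4700 km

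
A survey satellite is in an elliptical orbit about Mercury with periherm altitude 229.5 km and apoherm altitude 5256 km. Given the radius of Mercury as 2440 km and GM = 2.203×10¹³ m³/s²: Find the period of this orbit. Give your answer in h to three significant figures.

T ≈ 4.39 h

r_p = 2440 + 229.5 = 2669.5 km = 2.6695×10⁶ m.
r_a = 2440 + 5256 = 7696.0 km = 7.6960×10⁶ m.
Semi-major axis a = (r_p + r_a)/2 = (2669.5 + 7696.0)/2 = 5182.8 km = 5.183×10⁶ m.
By Kepler's third law T = 2π√(a³/μ) = 2π × 2.514×10³ = 1.579×10⁴ s.
= 4.387 h.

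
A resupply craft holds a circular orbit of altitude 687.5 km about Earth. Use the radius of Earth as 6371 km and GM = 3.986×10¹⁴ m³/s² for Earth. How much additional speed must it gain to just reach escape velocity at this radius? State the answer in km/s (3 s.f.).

Δv ≈ 3.11 km/s

r = 6371 + 687.5 = 7058.5 km = 7.0585×10⁶ m.
Circular speed v_c = √(μ/r) = 7515 m/s.
Escape speed v_esc = √(2μ/r) = √2 × v_c = 10630 m/s.
Δv = v_esc − v_c = 3113 m/s = 3.113 km/s.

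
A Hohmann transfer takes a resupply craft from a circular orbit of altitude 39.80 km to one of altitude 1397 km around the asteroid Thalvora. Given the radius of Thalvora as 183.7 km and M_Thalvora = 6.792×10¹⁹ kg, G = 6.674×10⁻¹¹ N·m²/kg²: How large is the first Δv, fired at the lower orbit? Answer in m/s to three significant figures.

μ = GM = 6.674×10⁻¹¹ × 6.792×10¹⁹ = 4.533×10⁹ m³/s².
r₁ = 183.7 + 39.80 = 223.50 km = 2.2350×10⁵ m.
r₂ = 183.7 + 1397 = 1580.7 km = 1.5807×10⁶ m.
Transfer ellipse a_t = (r₁ + r₂)/2 = 9.021×10⁵ m.
At r₁: circular v_c1 = √(μ/r₁) = 142.4 m/s; transfer-periapsis v_p = √[μ(2/r₁ − 1/a_t)] = 188.5 m/s.
Δv₁ = v_p − v_c1 = 46.10 m/s.

Δv ≈ 46.1 m/s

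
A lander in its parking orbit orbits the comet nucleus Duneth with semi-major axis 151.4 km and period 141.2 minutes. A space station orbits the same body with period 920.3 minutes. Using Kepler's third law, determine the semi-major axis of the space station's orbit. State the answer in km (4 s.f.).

a₂ ≈ 528.3 km

Kepler's third law: a³ ∝ T², so a₂ = a₁ (T₂/T₁)^(2/3).
T₂/T₁ = 6.518, (T₂/T₁)^(2/3) = 3.489.
a₂ = 151.4 × 3.489 = 528.3 km.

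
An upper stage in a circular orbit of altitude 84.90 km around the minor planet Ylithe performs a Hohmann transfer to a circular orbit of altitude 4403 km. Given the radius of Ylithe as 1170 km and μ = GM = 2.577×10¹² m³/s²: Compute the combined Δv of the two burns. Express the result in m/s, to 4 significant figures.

r₁ = 1170 + 84.90 = 1254.9 km = 1.2549×10⁶ m.
r₂ = 1170 + 4403 = 5573.0 km = 5.5730×10⁶ m.
Transfer ellipse a_t = (r₁ + r₂)/2 = 3.414×10⁶ m.
At r₁: circular v_c1 = √(μ/r₁) = 1433 m/s; transfer-periapsis v_p = √[μ(2/r₁ − 1/a_t)] = 1831 m/s.
Δv₁ = v_p − v_c1 = 397.9 m/s.
At r₂: circular v_c2 = √(μ/r₂) = 680.0 m/s; transfer-apoapsis v_a = √[μ(2/r₂ − 1/a_t)] = 412.3 m/s.
Δv₂ = v_c2 − v_a = 267.7 m/s.
Total Δv = Δv₁ + Δv₂ = 665.6 m/s.

Δv_total ≈ 665.6 m/s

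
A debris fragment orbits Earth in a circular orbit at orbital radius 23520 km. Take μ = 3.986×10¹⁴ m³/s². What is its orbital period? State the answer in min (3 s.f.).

T ≈ 598 min

r = 23520 km = 2.352×10⁷ m.
Kepler's third law: T = 2π√(r³/μ) = 2π√((2.352×10⁷)³ / 3.986×10¹⁴).
r³/μ = 3.264×10⁷ s², so T = 2π × 5.713×10³ = 3.590×10⁴ s.
Converting: 3.590×10⁴ s ÷ 60.00 = 598.3 min.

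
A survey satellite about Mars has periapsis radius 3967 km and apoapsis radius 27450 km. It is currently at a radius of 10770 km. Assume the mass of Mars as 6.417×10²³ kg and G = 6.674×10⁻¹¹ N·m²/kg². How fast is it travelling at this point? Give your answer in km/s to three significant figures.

v ≈ 2.29 km/s

μ = GM = 6.674×10⁻¹¹ × 6.417×10²³ = 4.283×10¹³ m³/s².
Semi-major axis a = (r_p + r_a)/2 = 15708 km = 1.571×10⁷ m.
Vis-viva: v² = μ(2/r − 1/a) = 4.283×10¹³ × (1.857×10⁻⁷ − 6.366×10⁻⁸) = 5.227×10⁶ m²/s².
v = 2286 m/s = 2.286 km/s.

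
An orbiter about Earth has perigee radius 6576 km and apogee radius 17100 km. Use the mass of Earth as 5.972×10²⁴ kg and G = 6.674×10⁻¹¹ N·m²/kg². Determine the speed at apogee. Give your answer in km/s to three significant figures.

v ≈ 3.60 km/s

μ = GM = 6.674×10⁻¹¹ × 5.972×10²⁴ = 3.986×10¹⁴ m³/s².
Semi-major axis a = (r_p + r_a)/2 = 11838 km = 1.184×10⁷ m.
Vis-viva: v² = μ(2/r − 1/a) = 3.986×10¹⁴ × (1.170×10⁻⁷ − 8.447×10⁻⁸) = 1.295×10⁷ m²/s².
v = 3598 m/s = 3.598 km/s.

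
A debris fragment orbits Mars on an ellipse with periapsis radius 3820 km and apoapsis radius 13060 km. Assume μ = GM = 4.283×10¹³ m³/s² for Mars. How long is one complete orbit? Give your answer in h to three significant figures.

Semi-major axis a = (r_p + r_a)/2 = (3820.0 + 13060)/2 = 8440.0 km = 8.440×10⁶ m.
By Kepler's third law T = 2π√(a³/μ) = 2π × 3.747×10³ = 2.354×10⁴ s.
= 6.539 h.

T ≈ 6.54 h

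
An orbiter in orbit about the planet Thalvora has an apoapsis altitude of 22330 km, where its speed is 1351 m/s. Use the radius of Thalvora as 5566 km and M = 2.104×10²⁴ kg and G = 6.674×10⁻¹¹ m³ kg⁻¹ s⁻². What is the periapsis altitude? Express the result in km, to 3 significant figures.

periapsis altitude ≈ 611 km

μ = GM = 6.674×10⁻¹¹ × 2.104×10²⁴ = 1.404×10¹⁴ m³/s².
r_a = 5566 + 22330 = 27896 km = 2.790×10⁷ m.
Specific energy ε = v²/2 − μ/r = -4.121×10⁶ J/kg, so a = −μ/(2ε) = 1.704×10⁷ m.
The apsides satisfy r_p + r_a = 2a, so the periapsis radius is 2a − r_a = 6.177×10⁶ m = 6177.4 km.
Periapsis altitude = 6177.4 − 5566 = 611.41 km.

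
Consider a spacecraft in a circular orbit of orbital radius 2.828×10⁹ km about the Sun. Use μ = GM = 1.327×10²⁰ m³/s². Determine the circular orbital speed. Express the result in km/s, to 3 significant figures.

r = 2.828×10⁹ km = 2.828×10¹² m.
For a circular orbit v = √(μ/r) = √(1.327×10²⁰ / 2.828×10¹²) = √(4.692×10⁷) = 6850 m/s.
That is 6.850 km/s.

v ≈ 6.85 km/s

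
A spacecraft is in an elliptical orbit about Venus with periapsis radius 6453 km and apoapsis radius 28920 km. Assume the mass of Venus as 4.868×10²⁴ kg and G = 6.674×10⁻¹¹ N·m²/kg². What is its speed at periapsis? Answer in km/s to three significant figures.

v ≈ 9.07 km/s

μ = GM = 6.674×10⁻¹¹ × 4.868×10²⁴ = 3.249×10¹⁴ m³/s².
Semi-major axis a = (r_p + r_a)/2 = 17686 km = 1.769×10⁷ m.
Vis-viva: v² = μ(2/r − 1/a) = 3.249×10¹⁴ × (3.099×10⁻⁷ − 5.654×10⁻⁸) = 8.232×10⁷ m²/s².
v = 9073 m/s = 9.073 km/s.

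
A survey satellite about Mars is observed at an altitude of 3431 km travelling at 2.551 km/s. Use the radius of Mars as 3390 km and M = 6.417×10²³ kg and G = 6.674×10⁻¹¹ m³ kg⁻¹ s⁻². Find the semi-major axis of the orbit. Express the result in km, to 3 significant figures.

a ≈ 7080 km

μ = GM = 6.674×10⁻¹¹ × 6.417×10²³ = 4.283×10¹³ m³/s².
r = 3390 + 3431 = 6821.0 km = 6.821×10⁶ m.
Specific orbital energy ε = v²/2 − μ/r = (2551)²/2 − 4.283×10¹³/6.821×10⁶ = -3.025×10⁶ J/kg.
Since ε = −μ/(2a), a = −μ/(2ε) = 7.079×10⁶ m = 7079.1 km.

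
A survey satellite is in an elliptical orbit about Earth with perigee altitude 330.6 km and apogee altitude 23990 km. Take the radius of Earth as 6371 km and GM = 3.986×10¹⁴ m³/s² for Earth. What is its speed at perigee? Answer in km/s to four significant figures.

r_p = 6371 + 330.6 = 6701.6 km = 6.7016×10⁶ m.
r_a = 6371 + 23990 = 30361 km = 3.0361×10⁷ m.
Semi-major axis a = (r_p + r_a)/2 = 18531 km = 1.853×10⁷ m.
Vis-viva: v² = μ(2/r − 1/a) = 3.986×10¹⁴ × (2.984×10⁻⁷ − 5.396×10⁻⁸) = 9.745×10⁷ m²/s².
v = 9872 m/s = 9.872 km/s.

v ≈ 9.872 km/s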